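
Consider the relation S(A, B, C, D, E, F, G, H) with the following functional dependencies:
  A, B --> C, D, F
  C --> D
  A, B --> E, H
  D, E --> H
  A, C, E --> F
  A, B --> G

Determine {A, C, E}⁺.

{A, C, D, E, F, H}

Start with {A, C, E}.
C --> D applies; add {D} → now {A, C, D, E}.
D, E --> H applies; add {H} → now {A, C, D, E, H}.
A, C, E --> F applies; add {F} → now {A, C, D, E, F, H}.
No further FD applies.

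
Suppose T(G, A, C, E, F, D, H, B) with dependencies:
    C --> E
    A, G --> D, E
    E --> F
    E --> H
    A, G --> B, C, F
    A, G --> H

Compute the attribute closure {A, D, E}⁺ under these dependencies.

{A, D, E, F, H}

Start with {A, D, E}.
E --> F applies; add {F} → now {A, D, E, F}.
E --> H applies; add {H} → now {A, D, E, F, H}.
No further FD applies.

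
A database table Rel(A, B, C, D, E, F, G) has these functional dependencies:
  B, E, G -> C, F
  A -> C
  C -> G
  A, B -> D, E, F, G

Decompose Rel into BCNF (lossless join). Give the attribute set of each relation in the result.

{A, B, D, E}; {A, G}; {B, C, E, F}; {C, G}

Candidate key of the original relation: {A, B}.
{A, B, C, D, E, F, G}: {B, E, G} determines {B, C, E, F, G} here but is not a superkey — split on B, E, G -> C, F, giving {B, C, E, F, G} and {A, B, D, E, G}.
{B, C, E, F, G}: {C} determines {C, G} here but is not a superkey — split on C -> G, giving {C, G} and {B, C, E, F}.
{C, G} is in BCNF.
{B, C, E, F} is in BCNF.
{A, B, D, E, G}: {A} determines {A, G} here but is not a superkey — split on A -> G, giving {A, G} and {A, B, D, E}.
{A, G} is in BCNF.
{A, B, D, E} is in BCNF.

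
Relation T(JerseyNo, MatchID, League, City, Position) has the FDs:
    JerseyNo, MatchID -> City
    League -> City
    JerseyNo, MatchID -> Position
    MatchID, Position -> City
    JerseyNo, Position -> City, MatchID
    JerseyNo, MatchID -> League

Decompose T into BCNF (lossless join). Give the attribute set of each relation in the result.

{City, League}; {JerseyNo, League, MatchID, Position}

Candidate keys of the original relation: {JerseyNo, MatchID}, {JerseyNo, Position}.
In {City, JerseyNo, League, MatchID, Position}, {League} is not a superkey ({League}⁺ restricted to this set is {City, League}), so split on League -> City into {City, League} and {JerseyNo, League, MatchID, Position}.
{City, League} is in BCNF.
{JerseyNo, League, MatchID, Position} is in BCNF.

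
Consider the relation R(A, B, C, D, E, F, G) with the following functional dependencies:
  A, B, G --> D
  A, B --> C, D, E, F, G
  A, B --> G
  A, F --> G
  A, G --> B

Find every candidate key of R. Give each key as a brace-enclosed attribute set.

{A, B}, {A, F}, {A, G}

Attributes never on any right-hand side: {A} — every candidate key must contain it.
{A, B}⁺ = {A, B, C, D, E, F, G} — all of the relation — so {A, B} is a candidate key.
{A, F}⁺ = {A, B, C, D, E, F, G} — all of the relation — so {A, F} is a candidate key.
{A, G}⁺ = {A, B, C, D, E, F, G} — all of the relation — so {A, G} is a candidate key.
Any other superkey properly contains one of these, so there are no further candidate keys.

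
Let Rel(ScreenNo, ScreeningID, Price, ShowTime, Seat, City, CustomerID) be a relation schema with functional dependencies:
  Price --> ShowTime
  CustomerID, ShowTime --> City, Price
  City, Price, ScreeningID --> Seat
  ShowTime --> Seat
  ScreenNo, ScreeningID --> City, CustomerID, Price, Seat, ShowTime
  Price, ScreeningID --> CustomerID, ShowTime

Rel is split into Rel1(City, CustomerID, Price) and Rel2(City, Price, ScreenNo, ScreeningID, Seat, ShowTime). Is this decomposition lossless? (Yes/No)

No

Rel1 ∩ Rel2 = {City, Price}; its closure under F is {City, Price, Seat, ShowTime}.
Neither Rel1 nor Rel2 is contained in that closure, so the decomposition is lossy.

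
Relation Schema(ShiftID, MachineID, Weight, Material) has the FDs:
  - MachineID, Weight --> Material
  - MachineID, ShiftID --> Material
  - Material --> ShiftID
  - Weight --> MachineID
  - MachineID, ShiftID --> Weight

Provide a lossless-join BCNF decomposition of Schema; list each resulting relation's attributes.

Candidate keys of the original relation: {MachineID, Material}, {MachineID, ShiftID}, {Weight}.
In {MachineID, Material, ShiftID, Weight}, {Material} is not a superkey ({Material}⁺ restricted to this set is {Material, ShiftID}), so split on Material --> ShiftID into {Material, ShiftID} and {MachineID, Material, Weight}.
{Material, ShiftID}: every determinant is a superkey — BCNF.
{MachineID, Material, Weight}: every determinant is a superkey — BCNF.

{MachineID, Material, Weight}; {Material, ShiftID}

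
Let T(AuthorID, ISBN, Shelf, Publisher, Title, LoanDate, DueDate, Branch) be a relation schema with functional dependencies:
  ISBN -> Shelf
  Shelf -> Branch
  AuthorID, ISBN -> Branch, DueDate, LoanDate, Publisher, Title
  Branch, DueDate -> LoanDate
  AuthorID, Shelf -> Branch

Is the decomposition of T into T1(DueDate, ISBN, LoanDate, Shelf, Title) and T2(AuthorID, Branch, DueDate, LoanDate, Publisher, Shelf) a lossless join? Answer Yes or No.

Common attributes: {DueDate, LoanDate, Shelf}; their closure is {Branch, DueDate, LoanDate, Shelf}.
The closure covers neither T1 nor T2 entirely; the join is not lossless.

No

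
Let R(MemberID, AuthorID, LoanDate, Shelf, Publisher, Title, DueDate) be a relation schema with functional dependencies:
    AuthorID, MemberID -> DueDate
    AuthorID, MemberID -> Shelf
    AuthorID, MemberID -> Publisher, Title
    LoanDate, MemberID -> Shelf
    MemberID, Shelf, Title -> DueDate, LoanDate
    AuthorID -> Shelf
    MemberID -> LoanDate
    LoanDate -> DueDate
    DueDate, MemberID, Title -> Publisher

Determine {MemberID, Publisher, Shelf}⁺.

Start with {MemberID, Publisher, Shelf}.
MemberID -> LoanDate applies; add {LoanDate} → now {LoanDate, MemberID, Publisher, Shelf}.
LoanDate -> DueDate applies; add {DueDate} → now {DueDate, LoanDate, MemberID, Publisher, Shelf}.
No further FD applies.

{DueDate, LoanDate, MemberID, Publisher, Shelf}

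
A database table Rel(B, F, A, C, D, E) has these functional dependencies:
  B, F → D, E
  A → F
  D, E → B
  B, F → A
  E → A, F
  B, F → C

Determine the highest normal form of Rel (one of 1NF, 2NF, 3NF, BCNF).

Candidate keys: {A, B}, {B, E}, {B, F}, {D, E}. Prime attributes: {A, B, D, E, F}.
A → F breaks BCNF: {A}⁺ = {A, F}, so {A} is not a superkey.
Its right-hand attributes {F} are all prime, as are those of every other non-superkey FD — the relation is in 3NF.

3NF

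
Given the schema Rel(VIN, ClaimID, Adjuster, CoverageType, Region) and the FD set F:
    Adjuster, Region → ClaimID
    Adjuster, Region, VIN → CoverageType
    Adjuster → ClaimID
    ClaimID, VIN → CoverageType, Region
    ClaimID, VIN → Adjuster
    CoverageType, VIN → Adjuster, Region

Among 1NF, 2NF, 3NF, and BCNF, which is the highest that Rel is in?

Candidate keys: {Adjuster, VIN}, {ClaimID, VIN}, {CoverageType, VIN}. Prime attributes: {Adjuster, ClaimID, CoverageType, VIN}.
For Adjuster, Region → ClaimID we have {Adjuster, Region}⁺ = {Adjuster, ClaimID, Region}; {Adjuster, Region} is not a superkey, so BCNF fails.
Since {ClaimID} ⊆ prime attributes and every other non-superkey FD also has a prime right side, the schema is in 3NF.

3NF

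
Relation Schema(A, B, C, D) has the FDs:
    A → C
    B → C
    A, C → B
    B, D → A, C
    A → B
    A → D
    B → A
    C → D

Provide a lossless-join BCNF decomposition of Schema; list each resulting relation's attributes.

{A, B, C}; {C, D}

Candidate keys of the original relation: {A}, {B}.
Within {A, B, C, D}: {C}⁺ ∩ {A, B, C, D} = {C, D}, not the whole set, so C → D violates BCNF; decompose into {C, D} and {A, B, C}.
{C, D}: every determinant is a superkey — BCNF.
{A, B, C}: every determinant is a superkey — BCNF.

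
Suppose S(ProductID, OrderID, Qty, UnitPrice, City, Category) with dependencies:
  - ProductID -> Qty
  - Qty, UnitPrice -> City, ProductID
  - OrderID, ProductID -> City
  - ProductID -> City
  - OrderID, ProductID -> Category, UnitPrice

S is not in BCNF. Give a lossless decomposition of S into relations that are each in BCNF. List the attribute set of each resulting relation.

Candidate keys of the original relation: {OrderID, ProductID}, {OrderID, Qty, UnitPrice}.
{Category, City, OrderID, ProductID, Qty, UnitPrice}: {ProductID} determines {City, ProductID, Qty} here but is not a superkey — split on ProductID -> City, Qty, giving {City, ProductID, Qty} and {Category, OrderID, ProductID, UnitPrice}.
{City, ProductID, Qty} has no BCNF violation.
{Category, OrderID, ProductID, UnitPrice} has no BCNF violation.

{Category, OrderID, ProductID, UnitPrice}; {City, ProductID, Qty}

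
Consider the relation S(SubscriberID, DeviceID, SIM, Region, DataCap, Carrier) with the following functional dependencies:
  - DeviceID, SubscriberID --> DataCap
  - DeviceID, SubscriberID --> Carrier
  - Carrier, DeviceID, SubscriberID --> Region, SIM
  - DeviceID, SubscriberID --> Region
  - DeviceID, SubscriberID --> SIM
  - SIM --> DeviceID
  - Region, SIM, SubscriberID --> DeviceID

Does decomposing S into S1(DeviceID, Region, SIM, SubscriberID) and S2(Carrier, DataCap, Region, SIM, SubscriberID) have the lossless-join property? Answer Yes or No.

The shared attributes are {Region, SIM, SubscriberID} and {Region, SIM, SubscriberID}⁺ = {Carrier, DataCap, DeviceID, Region, SIM, SubscriberID}.
Since S1 ⊆ {Carrier, DataCap, DeviceID, Region, SIM, SubscriberID}, the intersection is a superkey of S1; the decomposition is lossless.

Yes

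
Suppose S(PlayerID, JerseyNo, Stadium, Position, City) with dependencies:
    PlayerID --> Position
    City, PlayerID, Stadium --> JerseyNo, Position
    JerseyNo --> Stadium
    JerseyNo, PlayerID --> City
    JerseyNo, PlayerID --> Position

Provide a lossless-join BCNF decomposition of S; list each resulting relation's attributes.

{City, JerseyNo, PlayerID}; {JerseyNo, Stadium}; {PlayerID, Position}

Candidate keys of the original relation: {City, PlayerID, Stadium}, {JerseyNo, PlayerID}.
Within {City, JerseyNo, PlayerID, Position, Stadium}: {PlayerID}⁺ ∩ {City, JerseyNo, PlayerID, Position, Stadium} = {PlayerID, Position}, not the whole set, so PlayerID --> Position violates BCNF; decompose into {PlayerID, Position} and {City, JerseyNo, PlayerID, Stadium}.
{PlayerID, Position} has no BCNF violation.
Within {City, JerseyNo, PlayerID, Stadium}: {JerseyNo}⁺ ∩ {City, JerseyNo, PlayerID, Stadium} = {JerseyNo, Stadium}, not the whole set, so JerseyNo --> Stadium violates BCNF; decompose into {JerseyNo, Stadium} and {City, JerseyNo, PlayerID}.
{JerseyNo, Stadium} has no BCNF violation.
{City, JerseyNo, PlayerID} has no BCNF violation.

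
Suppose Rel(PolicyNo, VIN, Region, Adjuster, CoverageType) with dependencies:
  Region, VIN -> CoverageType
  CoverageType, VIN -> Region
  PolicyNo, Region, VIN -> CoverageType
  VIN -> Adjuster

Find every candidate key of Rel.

{CoverageType, PolicyNo, VIN}, {PolicyNo, Region, VIN}

No FD produces {PolicyNo, VIN}, so they must be in every candidate key.
{CoverageType, PolicyNo, VIN} is a candidate key since {CoverageType, PolicyNo, VIN}⁺ = {Adjuster, CoverageType, PolicyNo, Region, VIN} covers every attribute.
{PolicyNo, Region, VIN} is a candidate key since {PolicyNo, Region, VIN}⁺ = {Adjuster, CoverageType, PolicyNo, Region, VIN} covers every attribute.
These are minimal and exhaustive — every other superkey contains one of them.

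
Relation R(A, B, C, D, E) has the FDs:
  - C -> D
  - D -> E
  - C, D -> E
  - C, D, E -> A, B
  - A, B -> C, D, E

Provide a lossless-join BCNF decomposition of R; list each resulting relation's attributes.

{A, B, C, D}; {D, E}

Candidate keys of the original relation: {A, B}, {C}.
Within {A, B, C, D, E}: {D}⁺ ∩ {A, B, C, D, E} = {D, E}, not the whole set, so D -> E violates BCNF; decompose into {D, E} and {A, B, C, D}.
{D, E} has no BCNF violation.
{A, B, C, D} has no BCNF violation.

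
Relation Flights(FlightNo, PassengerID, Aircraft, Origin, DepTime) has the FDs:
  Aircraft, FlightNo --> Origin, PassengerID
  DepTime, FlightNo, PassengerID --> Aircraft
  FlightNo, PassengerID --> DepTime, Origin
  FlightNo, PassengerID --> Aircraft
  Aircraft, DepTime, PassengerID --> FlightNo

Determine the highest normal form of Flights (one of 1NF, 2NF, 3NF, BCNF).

Candidate keys: {Aircraft, DepTime, PassengerID}, {Aircraft, FlightNo}, {FlightNo, PassengerID}. Prime attributes: {Aircraft, DepTime, FlightNo, PassengerID}.
The left-hand side of every FD is a superkey, so BCNF is satisfied.

BCNF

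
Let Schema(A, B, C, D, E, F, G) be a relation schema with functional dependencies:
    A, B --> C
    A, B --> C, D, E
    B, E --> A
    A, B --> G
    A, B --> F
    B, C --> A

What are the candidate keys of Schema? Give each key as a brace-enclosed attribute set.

No FD produces {B}, so it must be in every candidate key.
{A, B}⁺ = {A, B, C, D, E, F, G}, which is every attribute, so {A, B} is a candidate key.
{B, C}⁺ = {A, B, C, D, E, F, G}, which is every attribute, so {B, C} is a candidate key.
{B, E}⁺ = {A, B, C, D, E, F, G}, which is every attribute, so {B, E} is a candidate key.
No proper subset of any of these is a key, and no other minimal superkey exists.

{A, B}, {B, C}, {B, E}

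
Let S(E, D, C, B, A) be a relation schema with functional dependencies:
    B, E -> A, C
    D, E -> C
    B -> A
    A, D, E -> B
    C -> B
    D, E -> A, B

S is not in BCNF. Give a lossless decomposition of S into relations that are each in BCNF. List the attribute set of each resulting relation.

Candidate key of the original relation: {D, E}.
In {A, B, C, D, E}, {B, E} is not a superkey ({B, E}⁺ restricted to this set is {A, B, C, E}), so split on B, E -> A, C into {A, B, C, E} and {B, D, E}.
In {A, B, C, E}, {B} is not a superkey ({B}⁺ restricted to this set is {A, B}), so split on B -> A into {A, B} and {B, C, E}.
{A, B} has no BCNF violation.
In {B, C, E}, {C} is not a superkey ({C}⁺ restricted to this set is {B, C}), so split on C -> B into {B, C} and {C, E}.
{B, C} has no BCNF violation.
{C, E} has no BCNF violation.
{B, D, E} has no BCNF violation.

{A, B}; {B, C}; {B, D, E}; {C, E}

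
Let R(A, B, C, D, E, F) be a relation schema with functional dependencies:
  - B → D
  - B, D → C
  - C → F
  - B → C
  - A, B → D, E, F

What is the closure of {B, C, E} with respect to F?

Start with {B, C, E}.
B → D applies; add {D} → now {B, C, D, E}.
C → F applies; add {F} → now {B, C, D, E, F}.
No further FD applies.

{B, C, D, E, F}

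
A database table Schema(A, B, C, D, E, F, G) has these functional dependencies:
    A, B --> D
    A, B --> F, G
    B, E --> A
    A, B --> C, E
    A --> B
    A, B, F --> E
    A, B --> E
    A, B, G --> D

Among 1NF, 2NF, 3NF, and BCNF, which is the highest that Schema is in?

Candidate keys: {A}, {B, E}. Prime attributes: {A, B, E}.
Every FD has a superkey on the left, so the relation is in BCNF.

BCNF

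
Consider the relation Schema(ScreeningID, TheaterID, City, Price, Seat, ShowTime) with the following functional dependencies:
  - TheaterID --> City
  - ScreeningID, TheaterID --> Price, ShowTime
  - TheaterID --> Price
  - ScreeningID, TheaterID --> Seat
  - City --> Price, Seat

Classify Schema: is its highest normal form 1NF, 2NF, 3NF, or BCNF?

Candidate key: {ScreeningID, TheaterID}. Prime attributes: {ScreeningID, TheaterID}.
TheaterID --> City breaks BCNF: {TheaterID}⁺ = {City, Price, Seat, TheaterID}, so {TheaterID} is not a superkey.
TheaterID --> City has non-prime {City} on the right and a non-superkey on the left, so 3NF fails.
The proper key subset {TheaterID} of {ScreeningID, TheaterID} determines non-prime {City, Price, Seat}, so the relation is not even in 2NF.

1NF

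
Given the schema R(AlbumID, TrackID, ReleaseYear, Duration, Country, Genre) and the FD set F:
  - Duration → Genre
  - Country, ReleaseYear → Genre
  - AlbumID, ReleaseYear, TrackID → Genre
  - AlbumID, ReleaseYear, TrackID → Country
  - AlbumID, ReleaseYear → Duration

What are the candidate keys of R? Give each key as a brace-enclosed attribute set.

{AlbumID, ReleaseYear, TrackID}

Attributes never on any right-hand side: {AlbumID, ReleaseYear, TrackID} — every candidate key must contain all of them.
Closure of {AlbumID, ReleaseYear, TrackID} is {AlbumID, Country, Duration, Genre, ReleaseYear, TrackID}, the whole schema; {AlbumID, ReleaseYear, TrackID} is a candidate key.
No other minimal set has full closure, so this is the only candidate key.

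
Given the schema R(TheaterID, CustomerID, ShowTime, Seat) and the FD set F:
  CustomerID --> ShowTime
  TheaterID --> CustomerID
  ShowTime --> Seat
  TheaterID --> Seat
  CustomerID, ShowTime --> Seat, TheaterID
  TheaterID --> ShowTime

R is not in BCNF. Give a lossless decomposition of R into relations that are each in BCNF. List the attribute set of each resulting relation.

{CustomerID, ShowTime, TheaterID}; {Seat, ShowTime}

Candidate keys of the original relation: {CustomerID}, {TheaterID}.
In {CustomerID, Seat, ShowTime, TheaterID}, {ShowTime} is not a superkey ({ShowTime}⁺ restricted to this set is {Seat, ShowTime}), so split on ShowTime --> Seat into {Seat, ShowTime} and {CustomerID, ShowTime, TheaterID}.
{Seat, ShowTime} is in BCNF.
{CustomerID, ShowTime, TheaterID} is in BCNF.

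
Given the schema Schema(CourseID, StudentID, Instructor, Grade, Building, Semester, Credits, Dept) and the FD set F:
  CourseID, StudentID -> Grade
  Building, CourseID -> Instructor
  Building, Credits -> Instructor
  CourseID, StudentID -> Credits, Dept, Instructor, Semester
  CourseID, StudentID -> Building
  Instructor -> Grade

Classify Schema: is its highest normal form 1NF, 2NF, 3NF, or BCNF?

Candidate key: {CourseID, StudentID}. Prime attributes: {CourseID, StudentID}.
Building, CourseID -> Instructor breaks BCNF: {Building, CourseID}⁺ = {Building, CourseID, Grade, Instructor}, so {Building, CourseID} is not a superkey.
Building, CourseID -> Instructor determines the non-prime attribute {Instructor} from a non-superkey — 3NF is violated.
No non-prime attribute depends on a proper subset of any candidate key, so 2NF holds.

2NF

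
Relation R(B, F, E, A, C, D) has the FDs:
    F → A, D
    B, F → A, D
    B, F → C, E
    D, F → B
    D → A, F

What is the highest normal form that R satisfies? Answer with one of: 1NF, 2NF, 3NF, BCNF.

Candidate keys: {D}, {F}. Prime attributes: {D, F}.
Each dependency's left side is a superkey — BCNF holds.

BCNF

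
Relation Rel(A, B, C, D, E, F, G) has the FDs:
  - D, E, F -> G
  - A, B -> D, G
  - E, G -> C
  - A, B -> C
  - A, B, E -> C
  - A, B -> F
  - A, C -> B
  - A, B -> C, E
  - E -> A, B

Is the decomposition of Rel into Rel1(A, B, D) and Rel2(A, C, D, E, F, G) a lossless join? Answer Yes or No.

No

Common attributes: {A, D}; their closure is {A, D}.
The closure covers neither Rel1 nor Rel2 entirely; the join is not lossless.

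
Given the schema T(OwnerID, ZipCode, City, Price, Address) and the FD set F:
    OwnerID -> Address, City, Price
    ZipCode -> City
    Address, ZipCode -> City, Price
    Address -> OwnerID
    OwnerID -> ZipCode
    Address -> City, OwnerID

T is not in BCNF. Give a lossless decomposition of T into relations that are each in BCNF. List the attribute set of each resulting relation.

Candidate keys of the original relation: {Address}, {OwnerID}.
Within {Address, City, OwnerID, Price, ZipCode}: {ZipCode}⁺ ∩ {Address, City, OwnerID, Price, ZipCode} = {City, ZipCode}, not the whole set, so ZipCode -> City violates BCNF; decompose into {City, ZipCode} and {Address, OwnerID, Price, ZipCode}.
{City, ZipCode}: every determinant is a superkey — BCNF.
{Address, OwnerID, Price, ZipCode}: every determinant is a superkey — BCNF.

{Address, OwnerID, Price, ZipCode}; {City, ZipCode}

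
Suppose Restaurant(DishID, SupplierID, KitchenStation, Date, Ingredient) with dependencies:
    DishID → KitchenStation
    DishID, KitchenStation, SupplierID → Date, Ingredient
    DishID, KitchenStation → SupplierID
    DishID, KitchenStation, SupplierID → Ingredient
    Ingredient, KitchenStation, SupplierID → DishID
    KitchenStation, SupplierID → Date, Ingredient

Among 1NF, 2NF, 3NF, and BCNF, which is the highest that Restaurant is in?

Candidate keys: {DishID}, {KitchenStation, SupplierID}. Prime attributes: {DishID, KitchenStation, SupplierID}.
The left-hand side of every FD is a superkey, so BCNF is satisfied.

BCNF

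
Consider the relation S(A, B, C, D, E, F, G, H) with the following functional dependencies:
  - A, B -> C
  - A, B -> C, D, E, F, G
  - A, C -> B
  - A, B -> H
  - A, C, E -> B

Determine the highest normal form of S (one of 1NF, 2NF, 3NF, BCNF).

BCNF

Candidate keys: {A, B}, {A, C}. Prime attributes: {A, B, C}.
Every FD has a superkey on the left, so the relation is in BCNF.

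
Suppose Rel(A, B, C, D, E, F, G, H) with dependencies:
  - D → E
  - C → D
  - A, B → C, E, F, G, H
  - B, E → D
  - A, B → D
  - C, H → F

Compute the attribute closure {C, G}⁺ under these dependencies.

{C, D, E, G}

Start with {C, G}.
C → D applies; add {D} → now {C, D, G}.
D → E applies; add {E} → now {C, D, E, G}.
No further FD applies.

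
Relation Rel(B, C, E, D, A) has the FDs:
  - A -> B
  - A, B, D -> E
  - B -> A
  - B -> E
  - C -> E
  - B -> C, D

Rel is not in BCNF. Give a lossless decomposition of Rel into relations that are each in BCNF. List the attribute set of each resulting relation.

Candidate keys of the original relation: {A}, {B}.
Within {A, B, C, D, E}: {C}⁺ ∩ {A, B, C, D, E} = {C, E}, not the whole set, so C -> E violates BCNF; decompose into {C, E} and {A, B, C, D}.
{C, E}: every determinant is a superkey — BCNF.
{A, B, C, D}: every determinant is a superkey — BCNF.

{A, B, C, D}; {C, E}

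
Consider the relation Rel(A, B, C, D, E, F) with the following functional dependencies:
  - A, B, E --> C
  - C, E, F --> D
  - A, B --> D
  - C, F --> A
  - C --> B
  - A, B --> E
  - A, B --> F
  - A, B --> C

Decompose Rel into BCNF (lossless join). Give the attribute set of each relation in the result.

Candidate keys of the original relation: {A, B}, {A, C}, {C, F}.
Within {A, B, C, D, E, F}: {C}⁺ ∩ {A, B, C, D, E, F} = {B, C}, not the whole set, so C --> B violates BCNF; decompose into {B, C} and {A, C, D, E, F}.
{B, C}: every determinant is a superkey — BCNF.
{A, C, D, E, F}: every determinant is a superkey — BCNF.

{A, C, D, E, F}; {B, C}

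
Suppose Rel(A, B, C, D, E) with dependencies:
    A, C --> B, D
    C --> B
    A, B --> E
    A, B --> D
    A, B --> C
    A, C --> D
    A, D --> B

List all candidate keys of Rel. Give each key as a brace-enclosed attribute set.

{A, B}, {A, C}, {A, D}

{A} never appears on the right of any FD, so every key must include it.
Closure of {A, B} is {A, B, C, D, E}, the whole schema; {A, B} is a candidate key.
Closure of {A, C} is {A, B, C, D, E}, the whole schema; {A, C} is a candidate key.
Closure of {A, D} is {A, B, C, D, E}, the whole schema; {A, D} is a candidate key.
Any other superkey properly contains one of these, so there are no further candidate keys.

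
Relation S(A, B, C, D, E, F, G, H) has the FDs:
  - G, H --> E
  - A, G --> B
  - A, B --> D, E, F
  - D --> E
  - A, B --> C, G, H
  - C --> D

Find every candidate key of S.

{A, B}, {A, G}

No FD produces {A}, so it must be in every candidate key.
{A, B}⁺ = {A, B, C, D, E, F, G, H}, which is every attribute, so {A, B} is a candidate key.
{A, G}⁺ = {A, B, C, D, E, F, G, H}, which is every attribute, so {A, G} is a candidate key.
These are minimal and exhaustive — every other superkey contains one of them.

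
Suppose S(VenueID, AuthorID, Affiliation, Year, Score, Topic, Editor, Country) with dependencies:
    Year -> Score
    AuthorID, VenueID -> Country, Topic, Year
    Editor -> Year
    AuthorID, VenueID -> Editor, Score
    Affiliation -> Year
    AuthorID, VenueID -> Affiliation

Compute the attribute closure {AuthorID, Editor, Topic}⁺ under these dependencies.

Start with {AuthorID, Editor, Topic}.
Editor -> Year applies; add {Year} → now {AuthorID, Editor, Topic, Year}.
Year -> Score applies; add {Score} → now {AuthorID, Editor, Score, Topic, Year}.
No further FD applies.

{AuthorID, Editor, Score, Topic, Year}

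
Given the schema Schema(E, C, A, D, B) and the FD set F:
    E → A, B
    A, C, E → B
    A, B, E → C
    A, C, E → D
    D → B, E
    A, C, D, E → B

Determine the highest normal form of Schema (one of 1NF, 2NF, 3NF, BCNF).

BCNF

Candidate keys: {D}, {E}. Prime attributes: {D, E}.
Each dependency's left side is a superkey — BCNF holds.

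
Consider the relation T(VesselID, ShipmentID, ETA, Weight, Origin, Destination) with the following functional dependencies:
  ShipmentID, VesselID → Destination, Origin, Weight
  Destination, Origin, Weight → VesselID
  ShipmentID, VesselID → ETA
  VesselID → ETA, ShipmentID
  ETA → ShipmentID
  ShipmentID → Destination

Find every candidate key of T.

{Destination, Origin, Weight}, {ETA, Origin, Weight}, {Origin, ShipmentID, Weight}, {VesselID}

{VesselID}⁺ = {Destination, ETA, Origin, ShipmentID, VesselID, Weight}, which is every attribute, so {VesselID} is a candidate key.
{Destination, Origin, Weight}⁺ = {Destination, ETA, Origin, ShipmentID, VesselID, Weight}, which is every attribute, so {Destination, Origin, Weight} is a candidate key.
{ETA, Origin, Weight}⁺ = {Destination, ETA, Origin, ShipmentID, VesselID, Weight}, which is every attribute, so {ETA, Origin, Weight} is a candidate key.
{Origin, ShipmentID, Weight}⁺ = {Destination, ETA, Origin, ShipmentID, VesselID, Weight}, which is every attribute, so {Origin, ShipmentID, Weight} is a candidate key.
These are minimal and exhaustive — every other superkey contains one of them.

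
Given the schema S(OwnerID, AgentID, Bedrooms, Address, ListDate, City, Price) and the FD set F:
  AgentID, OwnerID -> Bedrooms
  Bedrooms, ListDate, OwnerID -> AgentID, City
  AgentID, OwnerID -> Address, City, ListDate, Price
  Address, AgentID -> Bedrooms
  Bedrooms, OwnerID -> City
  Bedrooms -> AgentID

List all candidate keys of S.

No FD produces {OwnerID}, so it must be in every candidate key.
{AgentID, OwnerID}⁺ = {Address, AgentID, Bedrooms, City, ListDate, OwnerID, Price} — all of the relation — so {AgentID, OwnerID} is a candidate key.
{Bedrooms, OwnerID}⁺ = {Address, AgentID, Bedrooms, City, ListDate, OwnerID, Price} — all of the relation — so {Bedrooms, OwnerID} is a candidate key.
These are minimal and exhaustive — every other superkey contains one of them.

{AgentID, OwnerID}, {Bedrooms, OwnerID}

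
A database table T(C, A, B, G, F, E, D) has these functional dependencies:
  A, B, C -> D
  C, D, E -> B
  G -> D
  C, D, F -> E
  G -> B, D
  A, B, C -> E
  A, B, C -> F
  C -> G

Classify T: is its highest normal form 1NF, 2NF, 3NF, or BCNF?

Candidate key: {A, C}. Prime attributes: {A, C}.
C, D, E -> B breaks BCNF: {C, D, E}⁺ = {B, C, D, E, G}, so {C, D, E} is not a superkey.
Because {B} is non-prime and the left side of C, D, E -> B is not a superkey, the relation is not in 3NF.
{C} is a proper subset of the key {A, C}, and {C}⁺ contains the non-prime attributes {B, D, G} — a partial dependency, so 2NF is violated.

1NF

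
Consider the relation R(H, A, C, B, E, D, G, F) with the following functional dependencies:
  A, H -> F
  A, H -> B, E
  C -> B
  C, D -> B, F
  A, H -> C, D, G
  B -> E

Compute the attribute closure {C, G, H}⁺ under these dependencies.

Start with {C, G, H}.
C -> B applies; add {B} → now {B, C, G, H}.
B -> E applies; add {E} → now {B, C, E, G, H}.
No further FD applies.

{B, C, E, G, H}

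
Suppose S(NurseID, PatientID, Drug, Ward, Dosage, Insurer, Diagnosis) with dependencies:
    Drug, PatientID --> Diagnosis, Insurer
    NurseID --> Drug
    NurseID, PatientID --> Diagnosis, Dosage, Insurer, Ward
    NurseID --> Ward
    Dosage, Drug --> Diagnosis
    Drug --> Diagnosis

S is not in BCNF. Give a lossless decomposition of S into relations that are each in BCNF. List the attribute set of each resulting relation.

{Diagnosis, Drug}; {Dosage, NurseID, PatientID}; {Drug, Insurer, PatientID}; {Drug, NurseID, Ward}

Candidate key of the original relation: {NurseID, PatientID}.
{Diagnosis, Dosage, Drug, Insurer, NurseID, PatientID, Ward}: {Drug, PatientID} determines {Diagnosis, Drug, Insurer, PatientID} here but is not a superkey — split on Drug, PatientID --> Diagnosis, Insurer, giving {Diagnosis, Drug, Insurer, PatientID} and {Dosage, Drug, NurseID, PatientID, Ward}.
{Diagnosis, Drug, Insurer, PatientID}: {Drug} determines {Diagnosis, Drug} here but is not a superkey — split on Drug --> Diagnosis, giving {Diagnosis, Drug} and {Drug, Insurer, PatientID}.
{Diagnosis, Drug} has no BCNF violation.
{Drug, Insurer, PatientID} has no BCNF violation.
{Dosage, Drug, NurseID, PatientID, Ward}: {NurseID} determines {Drug, NurseID, Ward} here but is not a superkey — split on NurseID --> Drug, Ward, giving {Drug, NurseID, Ward} and {Dosage, NurseID, PatientID}.
{Drug, NurseID, Ward} has no BCNF violation.
{Dosage, NurseID, PatientID} has no BCNF violation.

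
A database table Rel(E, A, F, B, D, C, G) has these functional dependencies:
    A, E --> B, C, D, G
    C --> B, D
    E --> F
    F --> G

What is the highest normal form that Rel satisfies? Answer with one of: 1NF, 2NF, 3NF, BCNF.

Candidate key: {A, E}. Prime attributes: {A, E}.
C --> B, D: {C}⁺ = {B, C, D}, which is not all of the attributes, so the left side is not a superkey — BCNF is violated.
C --> B, D determines the non-prime attributes {B, D} from a non-superkey — 3NF is violated.
{E} is a proper subset of the key {A, E}, and {E}⁺ contains the non-prime attributes {F, G} — a partial dependency, so 2NF is violated.

1NF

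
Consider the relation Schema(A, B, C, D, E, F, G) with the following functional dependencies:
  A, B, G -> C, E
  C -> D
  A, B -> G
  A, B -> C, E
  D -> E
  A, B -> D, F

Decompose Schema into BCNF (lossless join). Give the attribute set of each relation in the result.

{A, B, C, F, G}; {C, D}; {D, E}

Candidate key of the original relation: {A, B}.
Within {A, B, C, D, E, F, G}: {C}⁺ ∩ {A, B, C, D, E, F, G} = {C, D, E}, not the whole set, so C -> D, E violates BCNF; decompose into {C, D, E} and {A, B, C, F, G}.
Within {C, D, E}: {D}⁺ ∩ {C, D, E} = {D, E}, not the whole set, so D -> E violates BCNF; decompose into {D, E} and {C, D}.
{D, E} is in BCNF.
{C, D} is in BCNF.
{A, B, C, F, G} is in BCNF.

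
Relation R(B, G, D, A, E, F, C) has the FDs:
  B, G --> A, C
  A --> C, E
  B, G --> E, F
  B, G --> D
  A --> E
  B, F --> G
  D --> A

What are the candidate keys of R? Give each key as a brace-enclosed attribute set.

{B, F}, {B, G}

No FD produces {B}, so it must be in every candidate key.
Closure of {B, F} is {A, B, C, D, E, F, G}, the whole schema; {B, F} is a candidate key.
Closure of {B, G} is {A, B, C, D, E, F, G}, the whole schema; {B, G} is a candidate key.
These are minimal and exhaustive — every other superkey contains one of them.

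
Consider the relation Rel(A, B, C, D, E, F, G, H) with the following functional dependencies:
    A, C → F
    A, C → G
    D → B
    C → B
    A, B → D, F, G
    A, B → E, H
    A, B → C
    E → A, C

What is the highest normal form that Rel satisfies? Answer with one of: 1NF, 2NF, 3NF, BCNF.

Candidate keys: {A, B}, {A, C}, {A, D}, {E}. Prime attributes: {A, B, C, D, E}.
For D → B we have {D}⁺ = {B, D}; {D} is not a superkey, so BCNF fails.
Its right-hand attributes {B} are all prime, as are those of every other non-superkey FD — the relation is in 3NF.

3NF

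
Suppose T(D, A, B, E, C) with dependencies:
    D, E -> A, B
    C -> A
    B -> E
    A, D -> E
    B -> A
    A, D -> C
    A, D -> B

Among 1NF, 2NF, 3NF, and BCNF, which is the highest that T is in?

3NF

Candidate keys: {A, D}, {B, D}, {C, D}, {D, E}. Prime attributes: {A, B, C, D, E}.
For C -> A we have {C}⁺ = {A, C}; {C} is not a superkey, so BCNF fails.
Since {A} ⊆ prime attributes and every other non-superkey FD also has a prime right side, the schema is in 3NF.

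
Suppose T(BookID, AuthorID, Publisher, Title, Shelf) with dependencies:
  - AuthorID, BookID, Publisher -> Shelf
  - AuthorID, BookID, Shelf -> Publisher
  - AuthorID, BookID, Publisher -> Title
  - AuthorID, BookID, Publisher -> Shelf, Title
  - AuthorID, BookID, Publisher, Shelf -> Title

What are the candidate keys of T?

{AuthorID, BookID} never appear on the right of any FD, so every key must include all of them.
{AuthorID, BookID, Publisher}⁺ = {AuthorID, BookID, Publisher, Shelf, Title}, which is every attribute, so {AuthorID, BookID, Publisher} is a candidate key.
{AuthorID, BookID, Shelf}⁺ = {AuthorID, BookID, Publisher, Shelf, Title}, which is every attribute, so {AuthorID, BookID, Shelf} is a candidate key.
These are minimal and exhaustive — every other superkey contains one of them.

{AuthorID, BookID, Publisher}, {AuthorID, BookID, Shelf}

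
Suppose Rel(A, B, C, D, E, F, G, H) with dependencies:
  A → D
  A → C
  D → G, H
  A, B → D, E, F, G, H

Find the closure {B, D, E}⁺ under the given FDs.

Start with {B, D, E}.
D → G, H applies; add {G, H} → now {B, D, E, G, H}.
No further FD applies.

{B, D, E, G, H}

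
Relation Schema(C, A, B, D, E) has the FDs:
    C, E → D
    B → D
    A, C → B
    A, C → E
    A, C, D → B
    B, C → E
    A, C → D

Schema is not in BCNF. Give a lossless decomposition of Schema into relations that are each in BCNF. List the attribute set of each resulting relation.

Candidate key of the original relation: {A, C}.
Within {A, B, C, D, E}: {C, E}⁺ ∩ {A, B, C, D, E} = {C, D, E}, not the whole set, so C, E → D violates BCNF; decompose into {C, D, E} and {A, B, C, E}.
{C, D, E}: every determinant is a superkey — BCNF.
Within {A, B, C, E}: {B, C}⁺ ∩ {A, B, C, E} = {B, C, E}, not the whole set, so B, C → E violates BCNF; decompose into {B, C, E} and {A, B, C}.
{B, C, E}: every determinant is a superkey — BCNF.
{A, B, C}: every determinant is a superkey — BCNF.

{A, B, C}; {B, C, E}; {C, D, E}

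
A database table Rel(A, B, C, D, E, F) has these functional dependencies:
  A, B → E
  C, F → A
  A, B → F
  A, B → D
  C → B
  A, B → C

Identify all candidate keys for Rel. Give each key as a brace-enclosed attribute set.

{A, B}, {A, C}, {C, F}

{A, B}⁺ = {A, B, C, D, E, F}, which is every attribute, so {A, B} is a candidate key.
{A, C}⁺ = {A, B, C, D, E, F}, which is every attribute, so {A, C} is a candidate key.
{C, F}⁺ = {A, B, C, D, E, F}, which is every attribute, so {C, F} is a candidate key.
No proper subset of any of these is a key, and no other minimal superkey exists.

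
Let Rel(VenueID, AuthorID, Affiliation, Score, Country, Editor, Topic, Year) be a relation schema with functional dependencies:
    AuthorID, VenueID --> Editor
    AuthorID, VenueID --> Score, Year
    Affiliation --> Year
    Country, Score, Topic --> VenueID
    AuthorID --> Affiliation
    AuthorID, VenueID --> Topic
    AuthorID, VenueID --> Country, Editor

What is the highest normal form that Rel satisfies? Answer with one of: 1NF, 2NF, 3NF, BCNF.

1NF

Candidate keys: {AuthorID, Country, Score, Topic}, {AuthorID, VenueID}. Prime attributes: {AuthorID, Country, Score, Topic, VenueID}.
For Affiliation --> Year we have {Affiliation}⁺ = {Affiliation, Year}; {Affiliation} is not a superkey, so BCNF fails.
Affiliation --> Year determines the non-prime attribute {Year} from a non-superkey — 3NF is violated.
{AuthorID} is a proper subset of the key {AuthorID, VenueID}, and {AuthorID}⁺ contains the non-prime attributes {Affiliation, Year} — a partial dependency, so 2NF is violated.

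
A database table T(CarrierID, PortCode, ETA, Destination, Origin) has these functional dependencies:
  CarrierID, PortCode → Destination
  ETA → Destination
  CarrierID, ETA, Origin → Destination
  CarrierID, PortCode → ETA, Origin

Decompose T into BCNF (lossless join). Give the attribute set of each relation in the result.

Candidate key of the original relation: {CarrierID, PortCode}.
In {CarrierID, Destination, ETA, Origin, PortCode}, {ETA} is not a superkey ({ETA}⁺ restricted to this set is {Destination, ETA}), so split on ETA → Destination into {Destination, ETA} and {CarrierID, ETA, Origin, PortCode}.
{Destination, ETA} has no BCNF violation.
{CarrierID, ETA, Origin, PortCode} has no BCNF violation.

{CarrierID, ETA, Origin, PortCode}; {Destination, ETA}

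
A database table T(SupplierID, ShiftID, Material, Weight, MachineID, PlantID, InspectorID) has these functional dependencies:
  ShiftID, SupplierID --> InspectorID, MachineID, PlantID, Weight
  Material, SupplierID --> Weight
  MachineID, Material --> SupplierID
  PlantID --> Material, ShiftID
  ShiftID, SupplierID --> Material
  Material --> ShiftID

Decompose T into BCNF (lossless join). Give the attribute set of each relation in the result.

Candidate keys of the original relation: {MachineID, Material}, {MachineID, PlantID}, {Material, SupplierID}, {PlantID, SupplierID}, {ShiftID, SupplierID}.
In {InspectorID, MachineID, Material, PlantID, ShiftID, SupplierID, Weight}, {PlantID} is not a superkey ({PlantID}⁺ restricted to this set is {Material, PlantID, ShiftID}), so split on PlantID --> Material, ShiftID into {Material, PlantID, ShiftID} and {InspectorID, MachineID, PlantID, SupplierID, Weight}.
In {Material, PlantID, ShiftID}, {Material} is not a superkey ({Material}⁺ restricted to this set is {Material, ShiftID}), so split on Material --> ShiftID into {Material, ShiftID} and {Material, PlantID}.
{Material, ShiftID}: every determinant is a superkey — BCNF.
{Material, PlantID}: every determinant is a superkey — BCNF.
{InspectorID, MachineID, PlantID, SupplierID, Weight}: every determinant is a superkey — BCNF.

{InspectorID, MachineID, PlantID, SupplierID, Weight}; {Material, PlantID}; {Material, ShiftID}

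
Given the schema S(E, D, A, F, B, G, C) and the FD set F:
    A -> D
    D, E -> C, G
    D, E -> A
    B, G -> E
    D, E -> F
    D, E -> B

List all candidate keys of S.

{A, E}⁺ = {A, B, C, D, E, F, G}, which is every attribute, so {A, E} is a candidate key.
{D, E}⁺ = {A, B, C, D, E, F, G}, which is every attribute, so {D, E} is a candidate key.
{A, B, G}⁺ = {A, B, C, D, E, F, G}, which is every attribute, so {A, B, G} is a candidate key.
{B, D, G}⁺ = {A, B, C, D, E, F, G}, which is every attribute, so {B, D, G} is a candidate key.
Any other superkey properly contains one of these, so there are no further candidate keys.

{A, B, G}, {A, E}, {B, D, G}, {D, E}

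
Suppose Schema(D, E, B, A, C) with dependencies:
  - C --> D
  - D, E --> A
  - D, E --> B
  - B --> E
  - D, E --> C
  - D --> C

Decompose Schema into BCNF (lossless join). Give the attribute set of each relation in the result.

{A, B, C}; {B, E}; {C, D}

Candidate keys of the original relation: {B, C}, {B, D}, {C, E}, {D, E}.
{A, B, C, D, E}: {C} determines {C, D} here but is not a superkey — split on C --> D, giving {C, D} and {A, B, C, E}.
{C, D} has no BCNF violation.
{A, B, C, E}: {B} determines {B, E} here but is not a superkey — split on B --> E, giving {B, E} and {A, B, C}.
{B, E} has no BCNF violation.
{A, B, C} has no BCNF violation.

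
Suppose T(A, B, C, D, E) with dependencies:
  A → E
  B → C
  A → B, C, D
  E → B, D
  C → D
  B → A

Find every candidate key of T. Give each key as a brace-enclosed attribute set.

{A}⁺ = {A, B, C, D, E} — all of the relation — so {A} is a candidate key.
{B}⁺ = {A, B, C, D, E} — all of the relation — so {B} is a candidate key.
{E}⁺ = {A, B, C, D, E} — all of the relation — so {E} is a candidate key.
No proper subset of any of these is a key, and no other minimal superkey exists.

{A}, {B}, {E}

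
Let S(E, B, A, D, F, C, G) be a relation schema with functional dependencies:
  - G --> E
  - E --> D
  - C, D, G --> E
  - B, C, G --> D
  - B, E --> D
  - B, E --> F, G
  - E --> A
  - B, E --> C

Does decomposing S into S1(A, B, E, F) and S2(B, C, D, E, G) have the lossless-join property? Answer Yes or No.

Yes

The shared attributes are {B, E} and {B, E}⁺ = {A, B, C, D, E, F, G}.
This includes all of S1, so the common attributes are a superkey of S1 — the join is lossless.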